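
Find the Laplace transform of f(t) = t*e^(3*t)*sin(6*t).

12*(s - 3)/(s^2 - 6*s + 45)^2

L{sin(6t)} = 6/(s^2 + 36).
Multiplying by e^(3t) shifts s → s - 3, so L{e^(3*t)*sin(6*t)} = 6/((s - 3)^2 + 36).
Then apply L{t·g(t)} = -d/ds[G(s)] with G(s) = 6/((s - 3)^2 + 36):
differentiating 1 time and applying the sign gives 12*(s - 3)/(s^2 - 6*s + 45)^2.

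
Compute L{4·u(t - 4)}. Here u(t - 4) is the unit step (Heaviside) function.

4*exp(-4*s)/s

By the second shifting theorem, L{u(t - c)·g(t - c)} = e^(-cs)·G(s) with c = 4 and G(s) = L{g(t)}.
L{4} = 4/s.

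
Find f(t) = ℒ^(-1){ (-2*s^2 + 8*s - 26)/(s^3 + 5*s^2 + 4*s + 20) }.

Factor the denominator: s^3 + 5*s^2 + 4*s + 20 = (s + 5)*(s^2 + 4).
Partial fraction decomposition gives [-4/(s + 5)] + [2*s/(s^2 + 4)] + [-2/(s^2 + 4)].
Invert each term: -4/(s + 5) ↔ -4e^(-5t); 2·s/(s^2 + 4) ↔ 2cos(2t); -1·2/(s^2 + 4) ↔ -sin(2t).

f(t) = -sin(2*t) + 2*cos(2*t) - 4*exp(-5*t)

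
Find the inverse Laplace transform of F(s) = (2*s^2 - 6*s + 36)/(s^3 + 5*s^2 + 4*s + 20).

2*sin(2*t) - 2*cos(2*t) + 4*exp(-5*t)

Factor the denominator: s^3 + 5*s^2 + 4*s + 20 = (s + 5)*(s^2 + 4).
Partial fraction decomposition gives [4/(s + 5)] + [-2*s/(s^2 + 4)] + [4/(s^2 + 4)].
Invert each term: 4/(s + 5) ↔ 4e^(-5t); -2·s/(s^2 + 4) ↔ -2cos(2t); 2·2/(s^2 + 4) ↔ 2sin(2t).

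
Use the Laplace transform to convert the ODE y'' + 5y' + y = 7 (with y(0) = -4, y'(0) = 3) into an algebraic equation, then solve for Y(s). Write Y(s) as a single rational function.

Y(s) = (-4*s^2 - 17*s + 7)/(s^3 + 5*s^2 + s)

Laplace-transform each side.
Using L{y''} = s^2 Y - s·y(0) - y'(0) and L{y'} = sY - y(0), with y(0) = -4, y'(0) = 3, the left side becomes (s^2 + 5*s + 1)Y - (-4*s - 17).
The right side is L{7} = 7/s.
So (s^2 + 5*s + 1)Y = 7/s + (-4*s - 17).
Solve for Y(s) and write it as one ratio of polynomials.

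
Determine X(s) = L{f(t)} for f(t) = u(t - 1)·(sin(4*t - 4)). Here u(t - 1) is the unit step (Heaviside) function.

X(s) = 4*exp(-s)/(s^2 + 16)

By the second shifting theorem, L{u(t - c)·g(t - c)} = e^(-cs)·G(s) with c = 1 and G(s) = L{g(t)}.
L{sin(4t)} = 4/(s^2 + 16).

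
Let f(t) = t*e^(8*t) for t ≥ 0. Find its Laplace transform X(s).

L{e^(8t)} = 1/(s - 8).
Then apply L{t·g(t)} = -d/ds[G(s)] with G(s) = 1/(s - 8):
differentiating 1 time and applying the sign gives (s - 8)^(-2).

X(s) = (s - 8)^(-2)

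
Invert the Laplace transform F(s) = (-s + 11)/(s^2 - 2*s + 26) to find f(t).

Complete the square in the denominator: s^2 - 2*s + 26 = (s - 1)^2 + 5^2.
Split the numerator to match: -s + 11 = -1·(s - 1) + 2·5.
Invert each term: -1·(s - 1)/((s - 1)^2 + 25) ↔ -e^(t)cos(5t); 2·5/((s - 1)^2 + 25) ↔ 2e^(t)sin(5t).

f(t) = 2*exp(t)*sin(5*t) - exp(t)*cos(5*t)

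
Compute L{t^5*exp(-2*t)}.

L{t^5} = 5!/s^6 = 120/s^6.
By the first shifting theorem, multiplying by e^(-2t) replaces s with s + 2.

120/(s + 2)^6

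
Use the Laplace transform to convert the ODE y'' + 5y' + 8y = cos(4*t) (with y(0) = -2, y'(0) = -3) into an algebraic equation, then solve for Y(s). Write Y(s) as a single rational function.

Y(s) = (-2*s^3 - 13*s^2 - 31*s - 208)/(s^4 + 5*s^3 + 24*s^2 + 80*s + 128)

Apply the Laplace transform to the equation.
Using L{y''} = s^2 Y - s·y(0) - y'(0) and L{y'} = sY - y(0), with y(0) = -2, y'(0) = -3, the left side becomes (s^2 + 5*s + 8)Y - (-2*s - 13).
The right side is L{cos(4*t)} = s/(s^2 + 16).
So (s^2 + 5*s + 8)Y = s/(s^2 + 16) + (-2*s - 13).
Solve for Y(s) and write it as one ratio of polynomials.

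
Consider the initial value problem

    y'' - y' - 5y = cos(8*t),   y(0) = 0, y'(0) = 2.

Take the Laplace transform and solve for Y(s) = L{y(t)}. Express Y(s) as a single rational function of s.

Y(s) = (2*s^2 + s + 128)/(s^4 - s^3 + 59*s^2 - 64*s - 320)

Transform both sides with L{·}.
With L{y''} = s^2 Y - s·y(0) - y'(0) and L{y'} = sY - y(0), with y(0) = 0, y'(0) = 2: the LHS transforms to (s^2 - s - 5)Y - (2).
The right side is L{cos(8*t)} = s/(s^2 + 64).
So (s^2 - s - 5)Y = s/(s^2 + 64) + (2).
Divide through and combine into a single rational function.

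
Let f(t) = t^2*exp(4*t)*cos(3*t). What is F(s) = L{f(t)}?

F(s) = 2*(s - 4)*(s^2 - 8*s - 11)/(s^2 - 8*s + 25)^3

L{cos(3t)} = s/(s^2 + 9).
Multiplying by e^(4t) shifts s → s - 4, so L{exp(4*t)*cos(3*t)} = (s - 4)/((s - 4)^2 + 9).
Then apply L{t^2·g(t)} = (-1)^2 d^2/ds^2[G(s)] with G(s) = (s - 4)/((s - 4)^2 + 9):
differentiating 2 times and applying the sign gives 2*(s - 4)*(s^2 - 8*s - 11)/(s^2 - 8*s + 25)^3.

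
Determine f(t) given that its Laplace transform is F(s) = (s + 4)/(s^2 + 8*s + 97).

f(t) = exp(-4*t)*cos(9*t)

Rewrite the denominator: s^2 + 8*s + 97 = (s + 4)^2 + 81.
The form in (s + 4) signals a first-shifting-theorem factor e^(-4t).
Since L{cos(9t)} = s/(s^2 + 81), the inverse is exp(-4*t)*cos(9*t).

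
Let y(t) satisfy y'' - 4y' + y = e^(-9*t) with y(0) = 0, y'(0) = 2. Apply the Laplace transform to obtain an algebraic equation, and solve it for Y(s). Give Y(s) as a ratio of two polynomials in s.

Transform both sides with L{·}.
Using L{y''} = s^2 Y - s·y(0) - y'(0) and L{y'} = sY - y(0), with y(0) = 0, y'(0) = 2, the left side becomes (s^2 - 4*s + 1)Y - (2).
The right side is L{e^(-9*t)} = 1/(s + 9).
So (s^2 - 4*s + 1)Y = 1/(s + 9) + (2).
Isolate Y and clear denominators.

Y(s) = (2*s + 19)/(s^3 + 5*s^2 - 35*s + 9)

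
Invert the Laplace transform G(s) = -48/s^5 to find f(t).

f(t) = -2*t^4

Since L{t^4} = 4!/s^5 = 24/s^5, the inverse is t^4, scaled by -2.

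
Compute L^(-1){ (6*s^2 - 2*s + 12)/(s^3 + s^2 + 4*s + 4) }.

Factor the denominator: s^3 + s^2 + 4*s + 4 = (s + 1)*(s^2 + 4).
Partial fraction decomposition gives [4/(s + 1)] + [2*s/(s^2 + 4)] + [-4/(s^2 + 4)].
Invert each term: 4/(s + 1) ↔ 4e^(-t); 2·s/(s^2 + 4) ↔ 2cos(2t); -2·2/(s^2 + 4) ↔ -2sin(2t).

-2*sin(2*t) + 2*cos(2*t) + 4*exp(-t)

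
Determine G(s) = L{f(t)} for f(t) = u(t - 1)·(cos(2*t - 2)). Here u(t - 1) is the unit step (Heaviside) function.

G(s) = s*exp(-s)/(s^2 + 4)

By the second shifting theorem, L{u(t - c)·g(t - c)} = e^(-cs)·H(s) with c = 1 and H(s) = L{g(t)}.
L{cos(2t)} = s/(s^2 + 4).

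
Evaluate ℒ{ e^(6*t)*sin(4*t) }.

4/((s - 6)^2 + 16)

L{sin(4t)} = 4/(s^2 + 16).
By the first shifting theorem, multiplying by e^(6t) replaces s with s - 6.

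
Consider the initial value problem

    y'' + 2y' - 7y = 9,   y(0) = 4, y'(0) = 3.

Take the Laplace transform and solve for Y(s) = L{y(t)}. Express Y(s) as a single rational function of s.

Y(s) = (4*s^2 + 11*s + 9)/(s^3 + 2*s^2 - 7*s)

Apply the Laplace transform to the equation.
Using L{y''} = s^2 Y - s·y(0) - y'(0) and L{y'} = sY - y(0), with y(0) = 4, y'(0) = 3, the left side becomes (s^2 + 2*s - 7)Y - (4*s + 11).
The right side is L{9} = 9/s.
So (s^2 + 2*s - 7)Y = 9/s + (4*s + 11).
Solve for Y(s) and write it as one ratio of polynomials.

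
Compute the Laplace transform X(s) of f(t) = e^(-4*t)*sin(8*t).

L{sin(8t)} = 8/(s^2 + 64).
By the first shifting theorem, multiplying by e^(-4t) replaces s with s + 4.

X(s) = 8/((s + 4)^2 + 64)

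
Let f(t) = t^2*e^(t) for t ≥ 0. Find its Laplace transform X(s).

L{e^(t)} = 1/(s - 1).
Then apply L{t^2·g(t)} = (-1)^2 d^2/ds^2[G(s)] with G(s) = 1/(s - 1):
differentiating 2 times and applying the sign gives 2/(s - 1)^3.

X(s) = 2/(s - 1)^3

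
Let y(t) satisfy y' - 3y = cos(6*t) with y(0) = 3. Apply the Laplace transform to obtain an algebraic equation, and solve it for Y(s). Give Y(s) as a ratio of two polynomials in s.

Y(s) = (3*s^2 + s + 108)/(s^3 - 3*s^2 + 36*s - 108)

Transform both sides with L{·}.
The derivative rules (L{y'} = sY - y(0) = sY - 3) turn the left side into (s - 3)Y - (3).
The right side is L{cos(6*t)} = s/(s^2 + 36).
So (s - 3)Y = s/(s^2 + 36) + (3).
Divide through and combine into a single rational function.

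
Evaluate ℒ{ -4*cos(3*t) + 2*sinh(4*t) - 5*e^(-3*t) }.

-4*s/(s^2 + 9) + 8/(s^2 - 16) - 5/(s + 3)

By linearity of the Laplace transform, transform each term separately.
(-5)·[L{e^(-3t)} = 1/(s + 3)]; (2)·[L{sinh(4t)} = 4/(s^2 - 16)]; (-4)·[L{cos(3t)} = s/(s^2 + 9)].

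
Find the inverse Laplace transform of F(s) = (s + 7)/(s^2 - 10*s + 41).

Complete the square in the denominator: s^2 - 10*s + 41 = (s - 5)^2 + 4^2.
Split the numerator to match: s + 7 = 1·(s - 5) + 3·4.
Invert each term: 1·(s - 5)/((s - 5)^2 + 16) ↔ e^(5t)cos(4t); 3·4/((s - 5)^2 + 16) ↔ 3e^(5t)sin(4t).

3*exp(5*t)*sin(4*t) + exp(5*t)*cos(4*t)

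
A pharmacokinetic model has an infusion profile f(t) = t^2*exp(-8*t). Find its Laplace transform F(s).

L{e^(-8t)} = 1/(s + 8).
Then apply L{t^2·g(t)} = (-1)^2 d^2/ds^2[G(s)] with G(s) = 1/(s + 8):
differentiating 2 times and applying the sign gives 2/(s + 8)^3.

F(s) = 2/(s + 8)^3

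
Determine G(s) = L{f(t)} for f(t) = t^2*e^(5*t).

G(s) = 2/(s - 5)^3

L{e^(5t)} = 1/(s - 5).
Then apply L{t^2·g(t)} = (-1)^2 d^2/ds^2[H(s)] with H(s) = 1/(s - 5):
differentiating 2 times and applying the sign gives 2/(s - 5)^3.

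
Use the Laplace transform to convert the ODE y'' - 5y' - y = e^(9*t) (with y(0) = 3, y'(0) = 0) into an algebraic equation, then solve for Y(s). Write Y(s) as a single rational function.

Y(s) = (3*s^2 - 42*s + 136)/(s^3 - 14*s^2 + 44*s + 9)

Apply the Laplace transform to the equation.
Using L{y''} = s^2 Y - s·y(0) - y'(0) and L{y'} = sY - y(0), with y(0) = 3, y'(0) = 0, the left side becomes (s^2 - 5*s - 1)Y - (3*s - 15).
The right side is L{e^(9*t)} = 1/(s - 9).
So (s^2 - 5*s - 1)Y = 1/(s - 9) + (3*s - 15).
Isolate Y and clear denominators.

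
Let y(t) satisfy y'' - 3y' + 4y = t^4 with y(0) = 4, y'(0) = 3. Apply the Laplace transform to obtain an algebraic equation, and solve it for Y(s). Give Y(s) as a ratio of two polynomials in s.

Take the Laplace transform of both sides.
Using L{y''} = s^2 Y - s·y(0) - y'(0) and L{y'} = sY - y(0), with y(0) = 4, y'(0) = 3, the left side becomes (s^2 - 3*s + 4)Y - (4*s - 9).
The right side is L{t^4} = 24/s^5.
So (s^2 - 3*s + 4)Y = 24/s^5 + (4*s - 9).
Divide through and combine into a single rational function.

Y(s) = (4*s^6 - 9*s^5 + 24)/(s^7 - 3*s^6 + 4*s^5)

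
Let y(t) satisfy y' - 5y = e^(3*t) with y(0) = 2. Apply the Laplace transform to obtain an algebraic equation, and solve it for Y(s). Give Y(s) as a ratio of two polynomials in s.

Y(s) = (2*s - 5)/(s^2 - 8*s + 15)

Laplace-transform each side.
Using L{y'} = sY - y(0) = sY - 2, the left side becomes (s - 5)Y - (2).
The right side is L{e^(3*t)} = 1/(s - 3).
So (s - 5)Y = 1/(s - 3) + (2).
Solve for Y(s) and write it as one ratio of polynomials.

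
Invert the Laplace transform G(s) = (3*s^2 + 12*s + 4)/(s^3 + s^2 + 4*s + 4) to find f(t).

Factor the denominator: s^3 + s^2 + 4*s + 4 = (s + 1)*(s^2 + 4).
Partial fraction decomposition gives [-1/(s + 1)] + [4*s/(s^2 + 4)] + [8/(s^2 + 4)].
Invert each term: -1/(s + 1) ↔ -e^(-t); 4·s/(s^2 + 4) ↔ 4cos(2t); 4·2/(s^2 + 4) ↔ 4sin(2t).

f(t) = 4*sin(2*t) + 4*cos(2*t) - exp(-t)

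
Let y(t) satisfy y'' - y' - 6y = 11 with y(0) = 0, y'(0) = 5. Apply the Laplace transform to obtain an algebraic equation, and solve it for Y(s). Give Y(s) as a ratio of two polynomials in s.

Y(s) = (5*s + 11)/(s^3 - s^2 - 6*s)

Transform both sides with L{·}.
With L{y''} = s^2 Y - s·y(0) - y'(0) and L{y'} = sY - y(0), with y(0) = 0, y'(0) = 5: the LHS transforms to (s^2 - s - 6)Y - (5).
The right side is L{11} = 11/s.
So (s^2 - s - 6)Y = 11/s + (5).
Solve for Y(s) and write it as one ratio of polynomials.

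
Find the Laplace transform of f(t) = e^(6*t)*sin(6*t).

L{sin(6t)} = 6/(s^2 + 36).
By the first shifting theorem, multiplying by e^(6t) replaces s with s - 6.

6/((s - 6)^2 + 36)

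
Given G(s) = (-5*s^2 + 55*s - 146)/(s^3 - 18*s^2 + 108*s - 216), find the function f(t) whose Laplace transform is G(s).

f(t) = 2*t^2*exp(6*t) - 5*t*exp(6*t) - 5*exp(6*t)

Factor the denominator: s^3 - 18*s^2 + 108*s - 216 = (s - 6)^3.
Partial fraction decomposition gives [-5/(s - 6)] + [-5/(s - 6)^2] + [4/(s - 6)^3].
Invert each term: -5/(s - 6) ↔ -5e^(6t); -5/(s - 6)^2 ↔ -5t·e^(6t); 4/(s - 6)^3 ↔ (2)t^2·e^(6t).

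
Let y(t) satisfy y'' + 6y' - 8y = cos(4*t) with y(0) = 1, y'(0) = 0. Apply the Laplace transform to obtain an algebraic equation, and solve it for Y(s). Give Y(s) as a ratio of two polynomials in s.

Y(s) = (s^3 + 6*s^2 + 17*s + 96)/(s^4 + 6*s^3 + 8*s^2 + 96*s - 128)

Transform both sides with L{·}.
The derivative rules (L{y''} = s^2 Y - s·y(0) - y'(0) and L{y'} = sY - y(0), with y(0) = 1, y'(0) = 0) turn the left side into (s^2 + 6*s - 8)Y - (s + 6).
The right side is L{cos(4*t)} = s/(s^2 + 16).
So (s^2 + 6*s - 8)Y = s/(s^2 + 16) + (s + 6).
Divide through and combine into a single rational function.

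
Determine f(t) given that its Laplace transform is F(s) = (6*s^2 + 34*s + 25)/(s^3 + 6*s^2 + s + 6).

Factor the denominator: s^3 + 6*s^2 + s + 6 = (s + 6)*(s^2 + 1).
Partial fraction decomposition gives [1/(s + 6)] + [5*s/(s^2 + 1)] + [4/(s^2 + 1)].
Invert each term: 1/(s + 6) ↔ e^(-6t); 5·s/(s^2 + 1) ↔ 5cos(t); 4·1/(s^2 + 1) ↔ 4sin(t).

f(t) = 4*sin(t) + 5*cos(t) + exp(-6*t)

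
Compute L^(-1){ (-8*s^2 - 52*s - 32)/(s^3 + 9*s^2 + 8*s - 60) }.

-3*exp(2*t) - 4*exp(-5*t) - exp(-6*t)

Factor the denominator: s^3 + 9*s^2 + 8*s - 60 = (s - 2)*(s + 5)*(s + 6).
Partial fraction decomposition gives [-1/(s + 6)] + [-4/(s + 5)] + [-3/(s - 2)].
Invert each term: -1/(s + 6) ↔ -e^(-6t); -4/(s + 5) ↔ -4e^(-5t); -3/(s - 2) ↔ -3e^(2t).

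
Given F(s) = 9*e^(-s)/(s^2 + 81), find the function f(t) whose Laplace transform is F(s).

f(t) = Heaviside(t - 1)*(sin(9*t - 9))

The factor e^(-s) signals a time shift by c = 1 (second shifting theorem).
L{sin(9t)} = 9/(s^2 + 81), so L^-1{9/(s^2 + 81)} = sin(9*t).
Hence the inverse is u(t - 1) times that function evaluated at t - 1.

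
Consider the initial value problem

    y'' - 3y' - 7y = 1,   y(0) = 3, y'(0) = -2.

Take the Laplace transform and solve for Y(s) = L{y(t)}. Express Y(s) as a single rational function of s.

Take the Laplace transform of both sides.
The derivative rules (L{y''} = s^2 Y - s·y(0) - y'(0) and L{y'} = sY - y(0), with y(0) = 3, y'(0) = -2) turn the left side into (s^2 - 3*s - 7)Y - (3*s - 11).
The right side is L{1} = 1/s.
So (s^2 - 3*s - 7)Y = 1/s + (3*s - 11).
Divide through and combine into a single rational function.

Y(s) = (3*s^2 - 11*s + 1)/(s^3 - 3*s^2 - 7*s)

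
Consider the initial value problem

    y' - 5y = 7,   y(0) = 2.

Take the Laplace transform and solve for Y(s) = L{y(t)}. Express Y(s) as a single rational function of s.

Y(s) = (2*s + 7)/(s^2 - 5*s)

Take the Laplace transform of both sides.
Using L{y'} = sY - y(0) = sY - 2, the left side becomes (s - 5)Y - (2).
The right side is L{7} = 7/s.
So (s - 5)Y = 7/s + (2).
Solve for Y(s) and write it as one ratio of polynomials.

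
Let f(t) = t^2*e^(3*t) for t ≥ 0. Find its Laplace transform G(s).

L{e^(3t)} = 1/(s - 3).
Then apply L{t^2·g(t)} = (-1)^2 d^2/ds^2[H(s)] with H(s) = 1/(s - 3):
differentiating 2 times and applying the sign gives 2/(s - 3)^3.

G(s) = 2/(s - 3)^3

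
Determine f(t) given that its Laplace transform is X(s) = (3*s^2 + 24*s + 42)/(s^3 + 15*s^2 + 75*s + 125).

Factor the denominator: s^3 + 15*s^2 + 75*s + 125 = (s + 5)^3.
Partial fraction decomposition gives [3/(s + 5)] + [-6/(s + 5)^2] + [-3/(s + 5)^3].
Invert each term: 3/(s + 5) ↔ 3e^(-5t); -6/(s + 5)^2 ↔ -6t·e^(-5t); -3/(s + 5)^3 ↔ (-3/2)t^2·e^(-5t).

f(t) = -3*t^2*exp(-5*t)/2 - 6*t*exp(-5*t) + 3*exp(-5*t)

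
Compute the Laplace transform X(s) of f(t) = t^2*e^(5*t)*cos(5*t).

L{cos(5t)} = s/(s^2 + 25).
Multiplying by e^(5t) shifts s → s - 5, so L{e^(5*t)*cos(5*t)} = (s - 5)/((s - 5)^2 + 25).
Then apply L{t^2·g(t)} = (-1)^2 d^2/ds^2[G(s)] with G(s) = (s - 5)/((s - 5)^2 + 25):
differentiating 2 times and applying the sign gives 2*(s - 5)*(s^2 - 10*s - 50)/(s^2 - 10*s + 50)^3.

X(s) = 2*(s - 5)*(s^2 - 10*s - 50)/(s^2 - 10*s + 50)^3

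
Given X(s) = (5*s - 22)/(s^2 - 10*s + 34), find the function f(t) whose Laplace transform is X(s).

f(t) = exp(5*t)*sin(3*t) + 5*exp(5*t)*cos(3*t)

Complete the square in the denominator: s^2 - 10*s + 34 = (s - 5)^2 + 3^2.
Split the numerator to match: 5*s - 22 = 5·(s - 5) + 1·3.
Invert each term: 5·(s - 5)/((s - 5)^2 + 9) ↔ 5e^(5t)cos(3t); 1·3/((s - 5)^2 + 9) ↔ e^(5t)sin(3t).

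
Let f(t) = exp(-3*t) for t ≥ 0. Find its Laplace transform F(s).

L{1} = 1/s.
By the first shifting theorem, multiplying by e^(-3t) replaces s with s + 3.

F(s) = 1/(s + 3)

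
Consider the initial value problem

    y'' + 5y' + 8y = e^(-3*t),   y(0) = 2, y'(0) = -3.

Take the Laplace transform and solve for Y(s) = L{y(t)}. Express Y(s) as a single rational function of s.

Apply the Laplace transform to the equation.
Using L{y''} = s^2 Y - s·y(0) - y'(0) and L{y'} = sY - y(0), with y(0) = 2, y'(0) = -3, the left side becomes (s^2 + 5*s + 8)Y - (2*s + 7).
The right side is L{e^(-3*t)} = 1/(s + 3).
So (s^2 + 5*s + 8)Y = 1/(s + 3) + (2*s + 7).
Divide through and combine into a single rational function.

Y(s) = (2*s^2 + 13*s + 22)/(s^3 + 8*s^2 + 23*s + 24)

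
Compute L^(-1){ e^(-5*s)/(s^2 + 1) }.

Heaviside(t - 5)*(sin(t - 5))

The factor e^(-5s) signals a time shift by c = 5 (second shifting theorem).
L{sin(t)} = 1/(s^2 + 1), so L^-1{1/(s^2 + 1)} = sin(t).
Hence the inverse is u(t - 5) times that function evaluated at t - 5.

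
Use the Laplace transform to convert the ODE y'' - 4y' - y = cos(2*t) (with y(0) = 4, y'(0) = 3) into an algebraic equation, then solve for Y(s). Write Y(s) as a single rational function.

Take the Laplace transform of both sides.
With L{y''} = s^2 Y - s·y(0) - y'(0) and L{y'} = sY - y(0), with y(0) = 4, y'(0) = 3: the LHS transforms to (s^2 - 4*s - 1)Y - (4*s - 13).
The right side is L{cos(2*t)} = s/(s^2 + 4).
So (s^2 - 4*s - 1)Y = s/(s^2 + 4) + (4*s - 13).
Divide through and combine into a single rational function.

Y(s) = (4*s^3 - 13*s^2 + 17*s - 52)/(s^4 - 4*s^3 + 3*s^2 - 16*s - 4)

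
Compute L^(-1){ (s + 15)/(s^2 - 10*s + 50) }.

Complete the square in the denominator: s^2 - 10*s + 50 = (s - 5)^2 + 5^2.
Split the numerator to match: s + 15 = 1·(s - 5) + 4·5.
Invert each term: 1·(s - 5)/((s - 5)^2 + 25) ↔ e^(5t)cos(5t); 4·5/((s - 5)^2 + 25) ↔ 4e^(5t)sin(5t).

4*exp(5*t)*sin(5*t) + exp(5*t)*cos(5*t)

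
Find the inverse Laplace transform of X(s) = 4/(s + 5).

4*exp(-5*t)

Since L{e^(-5t)} = 1/(s + 5), the inverse is e^(-5*t), scaled by 4.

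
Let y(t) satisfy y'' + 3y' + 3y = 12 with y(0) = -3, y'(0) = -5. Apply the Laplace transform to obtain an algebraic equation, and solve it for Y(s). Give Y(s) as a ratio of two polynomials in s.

Transform both sides with L{·}.
The derivative rules (L{y''} = s^2 Y - s·y(0) - y'(0) and L{y'} = sY - y(0), with y(0) = -3, y'(0) = -5) turn the left side into (s^2 + 3*s + 3)Y - (-3*s - 14).
The right side is L{12} = 12/s.
So (s^2 + 3*s + 3)Y = 12/s + (-3*s - 14).
Divide through and combine into a single rational function.

Y(s) = (-3*s^2 - 14*s + 12)/(s^3 + 3*s^2 + 3*s)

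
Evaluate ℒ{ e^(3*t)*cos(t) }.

(s - 3)/((s - 3)^2 + 1)

L{cos(t)} = s/(s^2 + 1).
By the first shifting theorem, multiplying by e^(3t) replaces s with s - 3.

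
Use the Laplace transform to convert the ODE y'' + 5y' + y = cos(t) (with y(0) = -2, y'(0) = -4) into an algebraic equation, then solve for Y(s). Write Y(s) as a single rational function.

Y(s) = (-2*s^3 - 14*s^2 - s - 14)/(s^4 + 5*s^3 + 2*s^2 + 5*s + 1)

Transform both sides with L{·}.
Using L{y''} = s^2 Y - s·y(0) - y'(0) and L{y'} = sY - y(0), with y(0) = -2, y'(0) = -4, the left side becomes (s^2 + 5*s + 1)Y - (-2*s - 14).
The right side is L{cos(t)} = s/(s^2 + 1).
So (s^2 + 5*s + 1)Y = s/(s^2 + 1) + (-2*s - 14).
Solve for Y(s) and write it as one ratio of polynomials.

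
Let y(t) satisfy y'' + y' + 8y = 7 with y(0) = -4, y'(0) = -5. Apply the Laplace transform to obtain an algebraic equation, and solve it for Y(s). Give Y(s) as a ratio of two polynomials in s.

Transform both sides with L{·}.
The derivative rules (L{y''} = s^2 Y - s·y(0) - y'(0) and L{y'} = sY - y(0), with y(0) = -4, y'(0) = -5) turn the left side into (s^2 + s + 8)Y - (-4*s - 9).
The right side is L{7} = 7/s.
So (s^2 + s + 8)Y = 7/s + (-4*s - 9).
Isolate Y and clear denominators.

Y(s) = (-4*s^2 - 9*s + 7)/(s^3 + s^2 + 8*s)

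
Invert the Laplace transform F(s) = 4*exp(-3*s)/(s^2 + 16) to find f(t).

f(t) = Heaviside(t - 3)*(sin(4*t - 12))

The factor e^(-3s) signals a time shift by c = 3 (second shifting theorem).
L{sin(4t)} = 4/(s^2 + 16), so L^-1{4/(s^2 + 16)} = sin(4*t).
Hence the inverse is u(t - 3) times that function evaluated at t - 3.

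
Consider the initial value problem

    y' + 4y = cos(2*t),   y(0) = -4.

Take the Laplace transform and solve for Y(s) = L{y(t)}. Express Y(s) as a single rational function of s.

Transform both sides with L{·}.
The derivative rules (L{y'} = sY - y(0) = sY - (-4)) turn the left side into (s + 4)Y - (-4).
The right side is L{cos(2*t)} = s/(s^2 + 4).
So (s + 4)Y = s/(s^2 + 4) + (-4).
Isolate Y and clear denominators.

Y(s) = (-4*s^2 + s - 16)/(s^3 + 4*s^2 + 4*s + 16)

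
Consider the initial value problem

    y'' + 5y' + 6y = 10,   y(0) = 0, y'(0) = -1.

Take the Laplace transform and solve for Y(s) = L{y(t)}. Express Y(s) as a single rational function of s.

Y(s) = (-s + 10)/(s^3 + 5*s^2 + 6*s)

Apply the Laplace transform to the equation.
Using L{y''} = s^2 Y - s·y(0) - y'(0) and L{y'} = sY - y(0), with y(0) = 0, y'(0) = -1, the left side becomes (s^2 + 5*s + 6)Y - (-1).
The right side is L{10} = 10/s.
So (s^2 + 5*s + 6)Y = 10/s + (-1).
Solve for Y(s) and write it as one ratio of polynomials.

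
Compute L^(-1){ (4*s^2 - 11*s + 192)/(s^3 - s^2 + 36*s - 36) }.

5*exp(t) - 2*sin(6*t) - cos(6*t)

Factor the denominator: s^3 - s^2 + 36*s - 36 = (s - 1)*(s^2 + 36).
Partial fraction decomposition gives [5/(s - 1)] + [-s/(s^2 + 36)] + [-12/(s^2 + 36)].
Invert each term: 5/(s - 1) ↔ 5e^(t); -1·s/(s^2 + 36) ↔ -cos(6t); -2·6/(s^2 + 36) ↔ -2sin(6t).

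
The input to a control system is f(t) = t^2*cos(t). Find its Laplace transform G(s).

L{cos(t)} = s/(s^2 + 1).
Then apply L{t^2·g(t)} = (-1)^2 d^2/ds^2[H(s)] with H(s) = s/(s^2 + 1):
differentiating 2 times and applying the sign gives 2*s*(s^2 - 3)/(s^2 + 1)^3.

G(s) = 2*s*(s^2 - 3)/(s^2 + 1)^3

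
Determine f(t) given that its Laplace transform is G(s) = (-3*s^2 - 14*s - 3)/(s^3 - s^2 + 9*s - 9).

f(t) = -2*exp(t) - 5*sin(3*t) - cos(3*t)

Factor the denominator: s^3 - s^2 + 9*s - 9 = (s - 1)*(s^2 + 9).
Partial fraction decomposition gives [-2/(s - 1)] + [-s/(s^2 + 9)] + [-15/(s^2 + 9)].
Invert each term: -2/(s - 1) ↔ -2e^(t); -1·s/(s^2 + 9) ↔ -cos(3t); -5·3/(s^2 + 9) ↔ -5sin(3t).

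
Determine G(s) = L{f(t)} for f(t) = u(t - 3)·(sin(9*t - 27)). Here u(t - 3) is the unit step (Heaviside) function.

By the second shifting theorem, L{u(t - c)·g(t - c)} = e^(-cs)·H(s) with c = 3 and H(s) = L{g(t)}.
L{sin(9t)} = 9/(s^2 + 81).

G(s) = 9*exp(-3*s)/(s^2 + 81)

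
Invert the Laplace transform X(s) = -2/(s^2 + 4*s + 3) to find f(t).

Rewrite the denominator: s^2 + 4*s + 3 = (s + 2)^2 - 1.
The form in (s + 2) signals a first-shifting-theorem factor e^(-2t).
Since L{sinh(t)} = 1/(s^2 - 1), the inverse is e^(-2*t)*sinh(t), scaled by -2.

f(t) = -2*exp(-2*t)*sinh(t)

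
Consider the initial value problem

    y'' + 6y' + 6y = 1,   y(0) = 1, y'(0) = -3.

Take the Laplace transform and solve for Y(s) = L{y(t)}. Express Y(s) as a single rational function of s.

Transform both sides with L{·}.
With L{y''} = s^2 Y - s·y(0) - y'(0) and L{y'} = sY - y(0), with y(0) = 1, y'(0) = -3: the LHS transforms to (s^2 + 6*s + 6)Y - (s + 3).
The right side is L{1} = 1/s.
So (s^2 + 6*s + 6)Y = 1/s + (s + 3).
Solve for Y(s) and write it as one ratio of polynomials.

Y(s) = (s^2 + 3*s + 1)/(s^3 + 6*s^2 + 6*s)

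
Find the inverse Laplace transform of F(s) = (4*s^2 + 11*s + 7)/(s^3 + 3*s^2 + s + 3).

2*sin(t) + 3*cos(t) + exp(-3*t)

Factor the denominator: s^3 + 3*s^2 + s + 3 = (s + 3)*(s^2 + 1).
Partial fraction decomposition gives [1/(s + 3)] + [3*s/(s^2 + 1)] + [2/(s^2 + 1)].
Invert each term: 1/(s + 3) ↔ e^(-3t); 3·s/(s^2 + 1) ↔ 3cos(t); 2·1/(s^2 + 1) ↔ 2sin(t).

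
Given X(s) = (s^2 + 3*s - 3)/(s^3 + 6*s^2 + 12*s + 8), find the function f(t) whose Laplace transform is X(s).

f(t) = -5*t^2*exp(-2*t)/2 - t*exp(-2*t) + exp(-2*t)

Factor the denominator: s^3 + 6*s^2 + 12*s + 8 = (s + 2)^3.
Partial fraction decomposition gives [1/(s + 2)] + [-1/(s + 2)^2] + [-5/(s + 2)^3].
Invert each term: 1/(s + 2) ↔ e^(-2t); -1/(s + 2)^2 ↔ -t·e^(-2t); -5/(s + 2)^3 ↔ (-5/2)t^2·e^(-2t).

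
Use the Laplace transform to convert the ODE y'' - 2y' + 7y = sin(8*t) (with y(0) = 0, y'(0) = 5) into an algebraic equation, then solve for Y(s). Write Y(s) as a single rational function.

Laplace-transform each side.
The derivative rules (L{y''} = s^2 Y - s·y(0) - y'(0) and L{y'} = sY - y(0), with y(0) = 0, y'(0) = 5) turn the left side into (s^2 - 2*s + 7)Y - (5).
The right side is L{sin(8*t)} = 8/(s^2 + 64).
So (s^2 - 2*s + 7)Y = 8/(s^2 + 64) + (5).
Solve for Y(s) and write it as one ratio of polynomials.

Y(s) = (5*s^2 + 328)/(s^4 - 2*s^3 + 71*s^2 - 128*s + 448)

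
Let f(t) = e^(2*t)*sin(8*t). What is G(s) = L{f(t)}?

L{sin(8t)} = 8/(s^2 + 64).
By the first shifting theorem, multiplying by e^(2t) replaces s with s - 2.

G(s) = 8/((s - 2)^2 + 64)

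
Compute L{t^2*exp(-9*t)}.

2/(s + 9)^3

L{e^(-9t)} = 1/(s + 9).
Then apply L{t^2·g(t)} = (-1)^2 d^2/ds^2[G(s)] with G(s) = 1/(s + 9):
differentiating 2 times and applying the sign gives 2/(s + 9)^3.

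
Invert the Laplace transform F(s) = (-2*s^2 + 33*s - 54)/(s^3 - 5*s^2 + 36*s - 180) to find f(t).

Factor the denominator: s^3 - 5*s^2 + 36*s - 180 = (s - 5)*(s^2 + 36).
Partial fraction decomposition gives [1/(s - 5)] + [-3*s/(s^2 + 36)] + [18/(s^2 + 36)].
Invert each term: 1/(s - 5) ↔ e^(5t); -3·s/(s^2 + 36) ↔ -3cos(6t); 3·6/(s^2 + 36) ↔ 3sin(6t).

f(t) = exp(5*t) + 3*sin(6*t) - 3*cos(6*t)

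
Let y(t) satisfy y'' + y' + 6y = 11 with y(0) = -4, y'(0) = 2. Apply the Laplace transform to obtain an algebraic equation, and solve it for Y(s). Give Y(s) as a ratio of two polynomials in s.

Y(s) = (-4*s^2 - 2*s + 11)/(s^3 + s^2 + 6*s)

Laplace-transform each side.
With L{y''} = s^2 Y - s·y(0) - y'(0) and L{y'} = sY - y(0), with y(0) = -4, y'(0) = 2: the LHS transforms to (s^2 + s + 6)Y - (-4*s - 2).
The right side is L{11} = 11/s.
So (s^2 + s + 6)Y = 11/s + (-4*s - 2).
Solve for Y(s) and write it as one ratio of polynomials.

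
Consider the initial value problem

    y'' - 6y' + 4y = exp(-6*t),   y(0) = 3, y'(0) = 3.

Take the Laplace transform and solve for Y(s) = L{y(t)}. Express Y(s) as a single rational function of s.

Laplace-transform each side.
The derivative rules (L{y''} = s^2 Y - s·y(0) - y'(0) and L{y'} = sY - y(0), with y(0) = 3, y'(0) = 3) turn the left side into (s^2 - 6*s + 4)Y - (3*s - 15).
The right side is L{exp(-6*t)} = 1/(s + 6).
So (s^2 - 6*s + 4)Y = 1/(s + 6) + (3*s - 15).
Solve for Y(s) and write it as one ratio of polynomials.

Y(s) = (3*s^2 + 3*s - 89)/(s^3 - 32*s + 24)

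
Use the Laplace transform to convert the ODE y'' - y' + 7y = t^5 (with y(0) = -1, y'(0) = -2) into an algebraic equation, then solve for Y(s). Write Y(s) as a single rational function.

Transform both sides with L{·}.
The derivative rules (L{y''} = s^2 Y - s·y(0) - y'(0) and L{y'} = sY - y(0), with y(0) = -1, y'(0) = -2) turn the left side into (s^2 - s + 7)Y - (-s - 1).
The right side is L{t^5} = 120/s^6.
So (s^2 - s + 7)Y = 120/s^6 + (-s - 1).
Isolate Y and clear denominators.

Y(s) = (-s^7 - s^6 + 120)/(s^8 - s^7 + 7*s^6)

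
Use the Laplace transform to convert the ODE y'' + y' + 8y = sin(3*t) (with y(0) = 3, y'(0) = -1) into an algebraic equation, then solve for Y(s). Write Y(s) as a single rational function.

Take the Laplace transform of both sides.
Using L{y''} = s^2 Y - s·y(0) - y'(0) and L{y'} = sY - y(0), with y(0) = 3, y'(0) = -1, the left side becomes (s^2 + s + 8)Y - (3*s + 2).
The right side is L{sin(3*t)} = 3/(s^2 + 9).
So (s^2 + s + 8)Y = 3/(s^2 + 9) + (3*s + 2).
Divide through and combine into a single rational function.

Y(s) = (3*s^3 + 2*s^2 + 27*s + 21)/(s^4 + s^3 + 17*s^2 + 9*s + 72)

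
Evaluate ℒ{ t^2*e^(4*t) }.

2/(s - 4)^3

L{e^(4t)} = 1/(s - 4).
Then apply L{t^2·g(t)} = (-1)^2 d^2/ds^2[G(s)] with G(s) = 1/(s - 4):
differentiating 2 times and applying the sign gives 2/(s - 4)^3.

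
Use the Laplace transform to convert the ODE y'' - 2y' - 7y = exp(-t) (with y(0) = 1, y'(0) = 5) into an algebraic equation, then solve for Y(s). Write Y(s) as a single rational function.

Laplace-transform each side.
With L{y''} = s^2 Y - s·y(0) - y'(0) and L{y'} = sY - y(0), with y(0) = 1, y'(0) = 5: the LHS transforms to (s^2 - 2*s - 7)Y - (s + 3).
The right side is L{exp(-t)} = 1/(s + 1).
So (s^2 - 2*s - 7)Y = 1/(s + 1) + (s + 3).
Isolate Y and clear denominators.

Y(s) = (s^2 + 4*s + 4)/(s^3 - s^2 - 9*s - 7)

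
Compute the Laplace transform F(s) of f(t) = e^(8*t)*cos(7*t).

L{cos(7t)} = s/(s^2 + 49).
By the first shifting theorem, multiplying by e^(8t) replaces s with s - 8.

F(s) = (s - 8)/((s - 8)^2 + 49)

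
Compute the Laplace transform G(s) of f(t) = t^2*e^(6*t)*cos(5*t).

G(s) = 2*(s - 6)*(s^2 - 12*s - 39)/(s^2 - 12*s + 61)^3

L{cos(5t)} = s/(s^2 + 25).
Multiplying by e^(6t) shifts s → s - 6, so L{e^(6*t)*cos(5*t)} = (s - 6)/((s - 6)^2 + 25).
Then apply L{t^2·g(t)} = (-1)^2 d^2/ds^2[H(s)] with H(s) = (s - 6)/((s - 6)^2 + 25):
differentiating 2 times and applying the sign gives 2*(s - 6)*(s^2 - 12*s - 39)/(s^2 - 12*s + 61)^3.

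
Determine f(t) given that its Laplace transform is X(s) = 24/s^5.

Since L{t^4} = 4!/s^5 = 24/s^5, the inverse is t^4.

f(t) = t^4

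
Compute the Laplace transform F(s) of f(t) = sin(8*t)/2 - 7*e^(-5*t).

The transform is linear, so treat each term independently.
(1/2)·[L{sin(8t)} = 8/(s^2 + 64)]; (-7)·[L{e^(-5t)} = 1/(s + 5)].

F(s) = 4/(s^2 + 64) - 7/(s + 5)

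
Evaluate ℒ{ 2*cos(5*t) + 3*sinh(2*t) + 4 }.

2*s/(s^2 + 25) + 6/(s^2 - 4) + 4/s

The transform is linear, so treat each term independently.
(2)·[L{cos(5t)} = s/(s^2 + 25)]; L{4} = 4/s; (3)·[L{sinh(2t)} = 2/(s^2 - 4)].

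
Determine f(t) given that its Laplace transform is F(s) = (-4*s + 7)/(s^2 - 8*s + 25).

f(t) = -3*exp(4*t)*sin(3*t) - 4*exp(4*t)*cos(3*t)

Complete the square in the denominator: s^2 - 8*s + 25 = (s - 4)^2 + 3^2.
Split the numerator to match: -4*s + 7 = -4·(s - 4) - 3·3.
Invert each term: -4·(s - 4)/((s - 4)^2 + 9) ↔ -4e^(4t)cos(3t); -3·3/((s - 4)^2 + 9) ↔ -3e^(4t)sin(3t).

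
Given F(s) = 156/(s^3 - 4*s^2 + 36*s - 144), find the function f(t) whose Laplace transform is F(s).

Factor the denominator: s^3 - 4*s^2 + 36*s - 144 = (s - 4)*(s^2 + 36).
Partial fraction decomposition gives [3/(s - 4)] + [-3*s/(s^2 + 36)] + [-12/(s^2 + 36)].
Invert each term: 3/(s - 4) ↔ 3e^(4t); -3·s/(s^2 + 36) ↔ -3cos(6t); -2·6/(s^2 + 36) ↔ -2sin(6t).

f(t) = 3*exp(4*t) - 2*sin(6*t) - 3*cos(6*t)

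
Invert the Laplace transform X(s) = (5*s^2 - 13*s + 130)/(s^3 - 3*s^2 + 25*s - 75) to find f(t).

Factor the denominator: s^3 - 3*s^2 + 25*s - 75 = (s - 3)*(s^2 + 25).
Partial fraction decomposition gives [4/(s - 3)] + [s/(s^2 + 25)] + [-10/(s^2 + 25)].
Invert each term: 4/(s - 3) ↔ 4e^(3t); 1·s/(s^2 + 25) ↔ cos(5t); -2·5/(s^2 + 25) ↔ -2sin(5t).

f(t) = 4*exp(3*t) - 2*sin(5*t) + cos(5*t)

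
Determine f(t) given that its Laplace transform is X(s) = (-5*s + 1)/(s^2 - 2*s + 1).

f(t) = -4*t*exp(t) - 5*exp(t)

Factor the denominator: s^2 - 2*s + 1 = (s - 1)^2.
Partial fraction decomposition gives [-5/(s - 1)] + [-4/(s - 1)^2].
Invert each term: -5/(s - 1) ↔ -5e^(t); -4/(s - 1)^2 ↔ -4t·e^(t).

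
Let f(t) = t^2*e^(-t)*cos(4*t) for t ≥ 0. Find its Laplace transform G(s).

L{cos(4t)} = s/(s^2 + 16).
Multiplying by e^(-t) shifts s → s + 1, so L{e^(-t)*cos(4*t)} = (s + 1)/((s + 1)^2 + 16).
Then apply L{t^2·g(t)} = (-1)^2 d^2/ds^2[H(s)] with H(s) = (s + 1)/((s + 1)^2 + 16):
differentiating 2 times and applying the sign gives 2*(s + 1)*(s^2 + 2*s - 47)/(s^2 + 2*s + 17)^3.

G(s) = 2*(s + 1)*(s^2 + 2*s - 47)/(s^2 + 2*s + 17)^3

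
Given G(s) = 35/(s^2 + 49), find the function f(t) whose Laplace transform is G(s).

Since L{sin(7t)} = 7/(s^2 + 49), the inverse is sin(7*t), scaled by 5.

f(t) = 5*sin(7*t)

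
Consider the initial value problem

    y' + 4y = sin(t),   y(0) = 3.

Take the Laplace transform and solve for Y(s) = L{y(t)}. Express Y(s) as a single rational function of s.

Laplace-transform each side.
Using L{y'} = sY - y(0) = sY - 3, the left side becomes (s + 4)Y - (3).
The right side is L{sin(t)} = 1/(s^2 + 1).
So (s + 4)Y = 1/(s^2 + 1) + (3).
Divide through and combine into a single rational function.

Y(s) = (3*s^2 + 4)/(s^3 + 4*s^2 + s + 4)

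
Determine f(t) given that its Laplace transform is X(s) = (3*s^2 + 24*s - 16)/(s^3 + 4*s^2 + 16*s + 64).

f(t) = sin(4*t) + 5*cos(4*t) - 2*exp(-4*t)

Factor the denominator: s^3 + 4*s^2 + 16*s + 64 = (s + 4)*(s^2 + 16).
Partial fraction decomposition gives [-2/(s + 4)] + [5*s/(s^2 + 16)] + [4/(s^2 + 16)].
Invert each term: -2/(s + 4) ↔ -2e^(-4t); 5·s/(s^2 + 16) ↔ 5cos(4t); 1·4/(s^2 + 16) ↔ sin(4t).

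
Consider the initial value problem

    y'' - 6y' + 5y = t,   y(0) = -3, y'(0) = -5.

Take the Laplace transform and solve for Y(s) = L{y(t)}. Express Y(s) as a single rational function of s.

Y(s) = (-3*s^3 + 13*s^2 + 1)/(s^4 - 6*s^3 + 5*s^2)

Transform both sides with L{·}.
The derivative rules (L{y''} = s^2 Y - s·y(0) - y'(0) and L{y'} = sY - y(0), with y(0) = -3, y'(0) = -5) turn the left side into (s^2 - 6*s + 5)Y - (-3*s + 13).
The right side is L{t} = s^(-2).
So (s^2 - 6*s + 5)Y = s^(-2) + (-3*s + 13).
Solve for Y(s) and write it as one ratio of polynomials.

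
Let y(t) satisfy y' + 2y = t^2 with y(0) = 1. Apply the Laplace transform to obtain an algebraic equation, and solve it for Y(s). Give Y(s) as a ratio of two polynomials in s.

Transform both sides with L{·}.
The derivative rules (L{y'} = sY - y(0) = sY - 1) turn the left side into (s + 2)Y - (1).
The right side is L{t^2} = 2/s^3.
So (s + 2)Y = 2/s^3 + (1).
Isolate Y and clear denominators.

Y(s) = (s^3 + 2)/(s^4 + 2*s^3)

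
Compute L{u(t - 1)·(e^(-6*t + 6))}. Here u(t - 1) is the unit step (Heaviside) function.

By the second shifting theorem, L{u(t - c)·g(t - c)} = e^(-cs)·G(s) with c = 1 and G(s) = L{g(t)}.
L{e^(-6t)} = 1/(s + 6).

exp(-s)/(s + 6)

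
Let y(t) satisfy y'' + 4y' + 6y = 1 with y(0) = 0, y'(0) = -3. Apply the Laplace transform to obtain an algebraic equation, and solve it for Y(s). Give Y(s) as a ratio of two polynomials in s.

Y(s) = (-3*s + 1)/(s^3 + 4*s^2 + 6*s)

Apply the Laplace transform to the equation.
Using L{y''} = s^2 Y - s·y(0) - y'(0) and L{y'} = sY - y(0), with y(0) = 0, y'(0) = -3, the left side becomes (s^2 + 4*s + 6)Y - (-3).
The right side is L{1} = 1/s.
So (s^2 + 4*s + 6)Y = 1/s + (-3).
Solve for Y(s) and write it as one ratio of polynomials.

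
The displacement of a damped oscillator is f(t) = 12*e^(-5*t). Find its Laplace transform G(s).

G(s) = 12/(s + 5)

L{12} = 12/s.
By the first shifting theorem, multiplying by e^(-5t) replaces s with s + 5.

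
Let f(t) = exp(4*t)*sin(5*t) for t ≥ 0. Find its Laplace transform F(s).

F(s) = 5/((s - 4)^2 + 25)

L{sin(5t)} = 5/(s^2 + 25).
By the first shifting theorem, multiplying by e^(4t) replaces s with s - 4.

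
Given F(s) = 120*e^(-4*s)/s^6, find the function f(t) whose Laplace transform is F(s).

The factor e^(-4s) signals a time shift by c = 4 (second shifting theorem).
L{t^5} = 5!/s^6 = 120/s^6, so L^-1{120/s^6} = t^5.
Hence the inverse is u(t - 4) times that function evaluated at t - 4.

f(t) = Heaviside(t - 4)*((t - 4)^5)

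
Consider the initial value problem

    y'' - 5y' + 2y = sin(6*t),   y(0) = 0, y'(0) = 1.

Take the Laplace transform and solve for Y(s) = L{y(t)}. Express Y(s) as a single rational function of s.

Y(s) = (s^2 + 42)/(s^4 - 5*s^3 + 38*s^2 - 180*s + 72)

Transform both sides with L{·}.
With L{y''} = s^2 Y - s·y(0) - y'(0) and L{y'} = sY - y(0), with y(0) = 0, y'(0) = 1: the LHS transforms to (s^2 - 5*s + 2)Y - (1).
The right side is L{sin(6*t)} = 6/(s^2 + 36).
So (s^2 - 5*s + 2)Y = 6/(s^2 + 36) + (1).
Solve for Y(s) and write it as one ratio of polynomials.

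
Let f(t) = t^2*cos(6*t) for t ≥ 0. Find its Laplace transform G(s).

L{cos(6t)} = s/(s^2 + 36).
Then apply L{t^2·g(t)} = (-1)^2 d^2/ds^2[H(s)] with H(s) = s/(s^2 + 36):
differentiating 2 times and applying the sign gives 2*s*(s^2 - 108)/(s^2 + 36)^3.

G(s) = 2*s*(s^2 - 108)/(s^2 + 36)^3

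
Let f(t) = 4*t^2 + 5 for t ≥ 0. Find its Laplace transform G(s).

The transform is linear, so treat each term independently.
(4)·[L{t^2} = 2!/s^3 = 2/s^3]; L{5} = 5/s.

G(s) = 5/s + 8/s^3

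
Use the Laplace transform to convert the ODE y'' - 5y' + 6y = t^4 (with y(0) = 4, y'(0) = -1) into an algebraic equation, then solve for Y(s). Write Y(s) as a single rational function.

Y(s) = (4*s^6 - 21*s^5 + 24)/(s^7 - 5*s^6 + 6*s^5)

Laplace-transform each side.
With L{y''} = s^2 Y - s·y(0) - y'(0) and L{y'} = sY - y(0), with y(0) = 4, y'(0) = -1: the LHS transforms to (s^2 - 5*s + 6)Y - (4*s - 21).
The right side is L{t^4} = 24/s^5.
So (s^2 - 5*s + 6)Y = 24/s^5 + (4*s - 21).
Solve for Y(s) and write it as one ratio of polynomials.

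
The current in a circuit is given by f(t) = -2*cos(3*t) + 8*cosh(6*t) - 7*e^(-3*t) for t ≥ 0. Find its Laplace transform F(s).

F(s) = -2*s/(s^2 + 9) + 8*s/(s^2 - 36) - 7/(s + 3)

Apply the Laplace transform termwise.
(8)·[L{cosh(6t)} = s/(s^2 - 36)]; (-7)·[L{e^(-3t)} = 1/(s + 3)]; (-2)·[L{cos(3t)} = s/(s^2 + 9)].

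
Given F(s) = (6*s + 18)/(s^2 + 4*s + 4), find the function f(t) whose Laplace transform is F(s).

Factor the denominator: s^2 + 4*s + 4 = (s + 2)^2.
Partial fraction decomposition gives [6/(s + 2)] + [6/(s + 2)^2].
Invert each term: 6/(s + 2) ↔ 6e^(-2t); 6/(s + 2)^2 ↔ 6t·e^(-2t).

f(t) = 6*t*exp(-2*t) + 6*exp(-2*t)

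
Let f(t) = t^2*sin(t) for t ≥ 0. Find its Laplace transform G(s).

L{sin(t)} = 1/(s^2 + 1).
Then apply L{t^2·g(t)} = (-1)^2 d^2/ds^2[H(s)] with H(s) = 1/(s^2 + 1):
differentiating 2 times and applying the sign gives 2*(3*s^2 - 1)/(s^2 + 1)^3.

G(s) = 2*(3*s^2 - 1)/(s^2 + 1)^3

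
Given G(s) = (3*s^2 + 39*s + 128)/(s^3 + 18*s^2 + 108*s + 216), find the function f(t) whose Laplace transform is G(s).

Factor the denominator: s^3 + 18*s^2 + 108*s + 216 = (s + 6)^3.
Partial fraction decomposition gives [3/(s + 6)] + [3/(s + 6)^2] + [2/(s + 6)^3].
Invert each term: 3/(s + 6) ↔ 3e^(-6t); 3/(s + 6)^2 ↔ 3t·e^(-6t); 2/(s + 6)^3 ↔ (1)t^2·e^(-6t).

f(t) = t^2*exp(-6*t) + 3*t*exp(-6*t) + 3*exp(-6*t)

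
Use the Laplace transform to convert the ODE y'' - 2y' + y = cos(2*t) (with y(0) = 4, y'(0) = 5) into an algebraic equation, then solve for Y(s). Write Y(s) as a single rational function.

Y(s) = (4*s^3 - 3*s^2 + 17*s - 12)/(s^4 - 2*s^3 + 5*s^2 - 8*s + 4)

Transform both sides with L{·}.
The derivative rules (L{y''} = s^2 Y - s·y(0) - y'(0) and L{y'} = sY - y(0), with y(0) = 4, y'(0) = 5) turn the left side into (s^2 - 2*s + 1)Y - (4*s - 3).
The right side is L{cos(2*t)} = s/(s^2 + 4).
So (s^2 - 2*s + 1)Y = s/(s^2 + 4) + (4*s - 3).
Isolate Y and clear denominators.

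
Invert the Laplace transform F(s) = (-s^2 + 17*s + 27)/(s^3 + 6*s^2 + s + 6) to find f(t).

Factor the denominator: s^3 + 6*s^2 + s + 6 = (s + 6)*(s^2 + 1).
Partial fraction decomposition gives [-3/(s + 6)] + [2*s/(s^2 + 1)] + [5/(s^2 + 1)].
Invert each term: -3/(s + 6) ↔ -3e^(-6t); 2·s/(s^2 + 1) ↔ 2cos(t); 5·1/(s^2 + 1) ↔ 5sin(t).

f(t) = 5*sin(t) + 2*cos(t) - 3*exp(-6*t)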